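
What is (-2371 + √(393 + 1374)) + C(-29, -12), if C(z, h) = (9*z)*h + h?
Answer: 749 + √1767 ≈ 791.04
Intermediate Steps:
C(z, h) = h + 9*h*z (C(z, h) = 9*h*z + h = h + 9*h*z)
(-2371 + √(393 + 1374)) + C(-29, -12) = (-2371 + √(393 + 1374)) - 12*(1 + 9*(-29)) = (-2371 + √1767) - 12*(1 - 261) = (-2371 + √1767) - 12*(-260) = (-2371 + √1767) + 3120 = 749 + √1767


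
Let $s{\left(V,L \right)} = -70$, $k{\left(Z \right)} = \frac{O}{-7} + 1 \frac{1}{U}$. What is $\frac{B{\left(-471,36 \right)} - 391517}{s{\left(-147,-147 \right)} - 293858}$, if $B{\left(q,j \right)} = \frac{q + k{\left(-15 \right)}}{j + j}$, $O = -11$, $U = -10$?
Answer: $\frac{1973278547}{1481397120} \approx 1.332$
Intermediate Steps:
$k{\left(Z \right)} = \frac{103}{70}$ ($k{\left(Z \right)} = - \frac{11}{-7} + 1 \frac{1}{-10} = \left(-11\right) \left(- \frac{1}{7}\right) + 1 \left(- \frac{1}{10}\right) = \frac{11}{7} - \frac{1}{10} = \frac{103}{70}$)
$B{\left(q,j \right)} = \frac{\frac{103}{70} + q}{2 j}$ ($B{\left(q,j \right)} = \frac{q + \frac{103}{70}}{j + j} = \frac{\frac{103}{70} + q}{2 j}$)
$\frac{B{\left(-471,36 \right)} - 391517}{s{\left(-147,-147 \right)} - 293858} = \frac{\frac{103 + 70 \left(-471\right)}{140 \cdot 36} - 391517}{-70 - 293858} = \frac{\frac{1}{140} \cdot \frac{1}{36} \left(103 - 32970\right) - 391517}{-293928} = \left(\frac{1}{140} \cdot \frac{1}{36} \left(-32867\right) - 391517\right) \left(- \frac{1}{293928}\right) = \left(- \frac{32867}{5040} - 391517\right) \left(- \frac{1}{293928}\right) = \left(- \frac{1973278547}{5040}\right) \left(- \frac{1}{293928}\right) = \frac{1973278547}{1481397120}$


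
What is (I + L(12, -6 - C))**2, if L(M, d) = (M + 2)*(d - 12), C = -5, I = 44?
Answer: 19044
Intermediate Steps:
L(M, d) = (-12 + d)*(2 + M) (L(M, d) = (2 + M)*(-12 + d) = (-12 + d)*(2 + M))
(I + L(12, -6 - C))**2 = (44 + (-24 - 12*12 + 2*(-6 - 1*(-5)) + 12*(-6 - 1*(-5))))**2 = (44 + (-24 - 144 + 2*(-6 + 5) + 12*(-6 + 5)))**2 = (44 + (-24 - 144 + 2*(-1) + 12*(-1)))**2 = (44 + (-24 - 144 - 2 - 12))**2 = (44 - 182)**2 = (-138)**2 = 19044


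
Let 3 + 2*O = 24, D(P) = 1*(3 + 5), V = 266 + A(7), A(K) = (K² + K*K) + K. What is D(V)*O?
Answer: 84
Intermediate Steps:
A(K) = K + 2*K² (A(K) = (K² + K²) + K = 2*K² + K = K + 2*K²)
V = 371 (V = 266 + 7*(1 + 2*7) = 266 + 7*(1 + 14) = 266 + 7*15 = 266 + 105 = 371)
D(P) = 8 (D(P) = 1*8 = 8)
O = 21/2 (O = -3/2 + (½)*24 = -3/2 + 12 = 21/2 ≈ 10.500)
D(V)*O = 8*(21/2) = 84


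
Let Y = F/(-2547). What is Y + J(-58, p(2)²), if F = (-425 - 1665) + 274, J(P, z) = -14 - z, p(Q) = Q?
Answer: -44030/2547 ≈ -17.287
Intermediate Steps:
F = -1816 (F = -2090 + 274 = -1816)
Y = 1816/2547 (Y = -1816/(-2547) = -1816*(-1/2547) = 1816/2547 ≈ 0.71300)
Y + J(-58, p(2)²) = 1816/2547 + (-14 - 1*2²) = 1816/2547 + (-14 - 1*4) = 1816/2547 + (-14 - 4) = 1816/2547 - 18 = -44030/2547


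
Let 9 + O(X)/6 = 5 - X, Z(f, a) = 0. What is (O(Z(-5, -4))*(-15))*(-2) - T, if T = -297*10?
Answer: 2250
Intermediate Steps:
O(X) = -24 - 6*X (O(X) = -54 + 6*(5 - X) = -54 + (30 - 6*X) = -24 - 6*X)
T = -2970
(O(Z(-5, -4))*(-15))*(-2) - T = ((-24 - 6*0)*(-15))*(-2) - 1*(-2970) = ((-24 + 0)*(-15))*(-2) + 2970 = -24*(-15)*(-2) + 2970 = 360*(-2) + 2970 = -720 + 2970 = 2250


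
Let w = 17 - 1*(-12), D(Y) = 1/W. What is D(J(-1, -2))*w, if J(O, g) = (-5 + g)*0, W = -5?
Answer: -29/5 ≈ -5.8000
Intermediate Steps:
J(O, g) = 0
D(Y) = -1/5 (D(Y) = 1/(-5) = -1/5)
w = 29 (w = 17 + 12 = 29)
D(J(-1, -2))*w = -1/5*29 = -29/5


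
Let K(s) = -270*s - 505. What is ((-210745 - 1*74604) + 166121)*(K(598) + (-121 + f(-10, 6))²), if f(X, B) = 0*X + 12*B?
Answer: 19024496592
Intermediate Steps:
f(X, B) = 12*B (f(X, B) = 0 + 12*B = 12*B)
K(s) = -505 - 270*s
((-210745 - 1*74604) + 166121)*(K(598) + (-121 + f(-10, 6))²) = ((-210745 - 1*74604) + 166121)*((-505 - 270*598) + (-121 + 12*6)²) = ((-210745 - 74604) + 166121)*((-505 - 161460) + (-121 + 72)²) = (-285349 + 166121)*(-161965 + (-49)²) = -119228*(-161965 + 2401) = -119228*(-159564) = 19024496592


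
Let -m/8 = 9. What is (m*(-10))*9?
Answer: 6480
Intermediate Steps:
m = -72 (m = -8*9 = -72)
(m*(-10))*9 = -72*(-10)*9 = 720*9 = 6480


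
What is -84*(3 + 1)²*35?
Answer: -47040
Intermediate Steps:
-84*(3 + 1)²*35 = -84*4²*35 = -84*16*35 = -12*112*35 = -1344*35 = -47040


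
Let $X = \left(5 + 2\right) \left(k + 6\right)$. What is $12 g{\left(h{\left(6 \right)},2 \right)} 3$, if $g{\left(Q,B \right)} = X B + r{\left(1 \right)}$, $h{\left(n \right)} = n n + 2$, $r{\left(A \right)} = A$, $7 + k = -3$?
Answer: $-1980$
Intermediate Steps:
$k = -10$ ($k = -7 - 3 = -10$)
$X = -28$ ($X = \left(5 + 2\right) \left(-10 + 6\right) = 7 \left(-4\right) = -28$)
$h{\left(n \right)} = 2 + n^{2}$ ($h{\left(n \right)} = n^{2} + 2 = 2 + n^{2}$)
$g{\left(Q,B \right)} = 1 - 28 B$ ($g{\left(Q,B \right)} = - 28 B + 1 = 1 - 28 B$)
$12 g{\left(h{\left(6 \right)},2 \right)} 3 = 12 \left(1 - 56\right) 3 = 12 \left(-55\right) 3 = \left(-660\right) 3 = -1980$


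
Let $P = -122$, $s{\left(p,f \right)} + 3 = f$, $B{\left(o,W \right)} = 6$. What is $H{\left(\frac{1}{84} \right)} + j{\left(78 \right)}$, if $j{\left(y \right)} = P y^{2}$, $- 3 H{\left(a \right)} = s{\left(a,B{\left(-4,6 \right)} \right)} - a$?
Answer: $- \frac{187046747}{252} \approx -7.4225 \cdot 10^{5}$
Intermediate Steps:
$s{\left(p,f \right)} = -3 + f$
$H{\left(a \right)} = -1 + \frac{a}{3}$ ($H{\left(a \right)} = - \frac{\left(-3 + 6\right) - a}{3} = - \frac{3 - a}{3} = -1 + \frac{a}{3}$)
$j{\left(y \right)} = - 122 y^{2}$
$H{\left(\frac{1}{84} \right)} + j{\left(78 \right)} = \left(-1 + \frac{1}{3 \cdot 84}\right) - 122 \cdot 78^{2} = \left(-1 + \frac{1}{3} \cdot \frac{1}{84}\right) - 742248 = \left(-1 + \frac{1}{252}\right) - 742248 = - \frac{251}{252} - 742248 = - \frac{187046747}{252}$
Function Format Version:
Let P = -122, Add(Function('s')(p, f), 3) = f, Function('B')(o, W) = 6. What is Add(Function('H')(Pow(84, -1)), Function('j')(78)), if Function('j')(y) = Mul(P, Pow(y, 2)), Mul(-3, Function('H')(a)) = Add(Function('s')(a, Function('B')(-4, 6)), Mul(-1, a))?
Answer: Rational(-187046747, 252) ≈ -7.4225e+5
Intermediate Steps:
Function('s')(p, f) = Add(-3, f)
Function('H')(a) = Add(-1, Mul(Rational(1, 3), a)) (Function('H')(a) = Mul(Rational(-1, 3), Add(Add(-3, 6), Mul(-1, a))) = Mul(Rational(-1, 3), Add(3, Mul(-1, a))) = Add(-1, Mul(Rational(1, 3), a)))
Function('j')(y) = Mul(-122, Pow(y, 2))
Add(Function('H')(Pow(84, -1)), Function('j')(78)) = Add(Add(-1, Mul(Rational(1, 3), Pow(84, -1))), Mul(-122, Pow(78, 2))) = Add(Add(-1, Mul(Rational(1, 3), Rational(1, 84))), Mul(-122, 6084)) = Add(Add(-1, Rational(1, 252)), -742248) = Add(Rational(-251, 252), -742248) = Rational(-187046747, 252)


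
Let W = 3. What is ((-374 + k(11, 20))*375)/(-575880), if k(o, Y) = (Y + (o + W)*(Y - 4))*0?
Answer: 4675/19196 ≈ 0.24354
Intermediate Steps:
k(o, Y) = 0 (k(o, Y) = (Y + (o + 3)*(Y - 4))*0 = (Y + (3 + o)*(-4 + Y))*0 = (Y + (-4 + Y)*(3 + o))*0 = 0)
((-374 + k(11, 20))*375)/(-575880) = ((-374 + 0)*375)/(-575880) = -374*375*(-1/575880) = -140250*(-1/575880) = 4675/19196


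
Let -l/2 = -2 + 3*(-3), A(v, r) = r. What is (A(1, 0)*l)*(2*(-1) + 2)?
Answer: 0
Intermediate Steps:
l = 22 (l = -2*(-2 + 3*(-3)) = -2*(-2 - 9) = -2*(-11) = 22)
(A(1, 0)*l)*(2*(-1) + 2) = (0*22)*(2*(-1) + 2) = 0*(-2 + 2) = 0*0 = 0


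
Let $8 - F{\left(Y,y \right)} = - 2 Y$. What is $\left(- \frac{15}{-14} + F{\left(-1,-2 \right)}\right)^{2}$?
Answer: $\frac{9801}{196} \approx 50.005$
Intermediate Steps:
$F{\left(Y,y \right)} = 8 + 2 Y$ ($F{\left(Y,y \right)} = 8 - - 2 Y = 8 + 2 Y$)
$\left(- \frac{15}{-14} + F{\left(-1,-2 \right)}\right)^{2} = \left(- \frac{15}{-14} + \left(8 + 2 \left(-1\right)\right)\right)^{2} = \left(\left(-15\right) \left(- \frac{1}{14}\right) + \left(8 - 2\right)\right)^{2} = \left(\frac{15}{14} + 6\right)^{2} = \left(\frac{99}{14}\right)^{2} = \frac{9801}{196}$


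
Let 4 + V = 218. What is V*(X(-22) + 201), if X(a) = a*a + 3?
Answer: 147232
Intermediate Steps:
V = 214 (V = -4 + 218 = 214)
X(a) = 3 + a² (X(a) = a² + 3 = 3 + a²)
V*(X(-22) + 201) = 214*((3 + (-22)²) + 201) = 214*((3 + 484) + 201) = 214*(487 + 201) = 214*688 = 147232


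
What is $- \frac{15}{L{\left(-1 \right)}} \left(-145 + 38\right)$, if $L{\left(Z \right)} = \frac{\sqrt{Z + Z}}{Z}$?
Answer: $\frac{1605 i \sqrt{2}}{2} \approx 1134.9 i$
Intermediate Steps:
$L{\left(Z \right)} = \frac{\sqrt{2}}{\sqrt{Z}}$ ($L{\left(Z \right)} = \frac{\sqrt{2 Z}}{Z} = \frac{\sqrt{2} \sqrt{Z}}{Z} = \frac{\sqrt{2}}{\sqrt{Z}}$)
$- \frac{15}{L{\left(-1 \right)}} \left(-145 + 38\right) = - \frac{15}{\sqrt{2} \frac{1}{\sqrt{-1}}} \left(-145 + 38\right) = - \frac{15}{\sqrt{2} \left(- i\right)} \left(-107\right) = - \frac{15}{\left(-1\right) i \sqrt{2}} \left(-107\right) = - 15 \frac{i \sqrt{2}}{2} \left(-107\right) = - \frac{15 i \sqrt{2}}{2} \left(-107\right) = \frac{1605 i \sqrt{2}}{2}$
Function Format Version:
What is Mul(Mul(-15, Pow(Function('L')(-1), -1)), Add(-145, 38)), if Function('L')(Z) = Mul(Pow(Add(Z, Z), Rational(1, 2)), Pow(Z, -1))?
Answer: Mul(Rational(1605, 2), I, Pow(2, Rational(1, 2))) ≈ Mul(1134.9, I)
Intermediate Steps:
Function('L')(Z) = Mul(Pow(2, Rational(1, 2)), Pow(Z, Rational(-1, 2))) (Function('L')(Z) = Mul(Pow(Mul(2, Z), Rational(1, 2)), Pow(Z, -1)) = Mul(Mul(Pow(2, Rational(1, 2)), Pow(Z, Rational(1, 2))), Pow(Z, -1)) = Mul(Pow(2, Rational(1, 2)), Pow(Z, Rational(-1, 2))))
Mul(Mul(-15, Pow(Function('L')(-1), -1)), Add(-145, 38)) = Mul(Mul(-15, Pow(Mul(Pow(2, Rational(1, 2)), Pow(-1, Rational(-1, 2))), -1)), Add(-145, 38)) = Mul(Mul(-15, Pow(Mul(Pow(2, Rational(1, 2)), Mul(-1, I)), -1)), -107) = Mul(Mul(-15, Pow(Mul(-1, I, Pow(2, Rational(1, 2))), -1)), -107) = Mul(Mul(-15, Mul(Rational(1, 2), I, Pow(2, Rational(1, 2)))), -107) = Mul(Mul(Rational(-15, 2), I, Pow(2, Rational(1, 2))), -107) = Mul(Rational(1605, 2), I, Pow(2, Rational(1, 2)))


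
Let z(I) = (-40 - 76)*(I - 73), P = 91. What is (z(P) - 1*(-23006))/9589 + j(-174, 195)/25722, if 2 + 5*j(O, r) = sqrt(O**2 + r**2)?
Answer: 1345122401/616620645 + sqrt(7589)/42870 ≈ 2.1835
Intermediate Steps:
z(I) = 8468 - 116*I (z(I) = -116*(-73 + I) = 8468 - 116*I)
j(O, r) = -2/5 + sqrt(O**2 + r**2)/5
(z(P) - 1*(-23006))/9589 + j(-174, 195)/25722 = ((8468 - 116*91) - 1*(-23006))/9589 + (-2/5 + sqrt((-174)**2 + 195**2)/5)/25722 = ((8468 - 10556) + 23006)*(1/9589) + (-2/5 + sqrt(30276 + 38025)/5)*(1/25722) = (-2088 + 23006)*(1/9589) + (-2/5 + sqrt(68301)/5)*(1/25722) = 20918*(1/9589) + (-2/5 + (3*sqrt(7589))/5)*(1/25722) = 20918/9589 + (-2/5 + 3*sqrt(7589)/5)*(1/25722) = 20918/9589 + (-1/64305 + sqrt(7589)/42870) = 1345122401/616620645 + sqrt(7589)/42870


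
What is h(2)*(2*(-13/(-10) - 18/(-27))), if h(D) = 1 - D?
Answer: -59/15 ≈ -3.9333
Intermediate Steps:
h(2)*(2*(-13/(-10) - 18/(-27))) = (1 - 1*2)*(2*(-13/(-10) - 18/(-27))) = (1 - 2)*(2*(-13*(-⅒) - 18*(-1/27))) = -2*(13/10 + ⅔) = -2*59/30 = -1*59/15 = -59/15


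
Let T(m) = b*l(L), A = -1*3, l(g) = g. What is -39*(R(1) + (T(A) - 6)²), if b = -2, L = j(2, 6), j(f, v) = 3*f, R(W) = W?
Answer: -12675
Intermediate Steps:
L = 6 (L = 3*2 = 6)
A = -3
T(m) = -12 (T(m) = -2*6 = -12)
-39*(R(1) + (T(A) - 6)²) = -39*(1 + (-12 - 6)²) = -39*(1 + (-18)²) = -39*(1 + 324) = -39*325 = -12675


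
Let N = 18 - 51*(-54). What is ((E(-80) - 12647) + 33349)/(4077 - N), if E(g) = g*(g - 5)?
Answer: 27502/1305 ≈ 21.074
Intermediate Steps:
E(g) = g*(-5 + g)
N = 2772 (N = 18 + 2754 = 2772)
((E(-80) - 12647) + 33349)/(4077 - N) = ((-80*(-5 - 80) - 12647) + 33349)/(4077 - 1*2772) = ((-80*(-85) - 12647) + 33349)/(4077 - 2772) = ((6800 - 12647) + 33349)/1305 = (-5847 + 33349)*(1/1305) = 27502*(1/1305) = 27502/1305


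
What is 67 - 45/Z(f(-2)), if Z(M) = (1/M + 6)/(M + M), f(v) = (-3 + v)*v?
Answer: -4913/61 ≈ -80.541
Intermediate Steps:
f(v) = v*(-3 + v)
Z(M) = (6 + 1/M)/(2*M) (Z(M) = (6 + 1/M)/((2*M)) = (6 + 1/M)*(1/(2*M)) = (6 + 1/M)/(2*M))
67 - 45/Z(f(-2)) = 67 - 45/((1 + 6*(-2*(-3 - 2)))/(2*(-2*(-3 - 2))²)) = 67 - 45/((1 + 6*(-2*(-5)))/(2*(-2*(-5))²)) = 67 - 45/((½)*(1 + 6*10)/10²) = 67 - 45/((½)*(1/100)*(1 + 60)) = 67 - 45/((½)*(1/100)*61) = 67 - 45/(61/200) = 67 + (200/61)*(-45) = 67 - 9000/61 = -4913/61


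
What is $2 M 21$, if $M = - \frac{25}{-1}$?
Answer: $1050$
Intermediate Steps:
$M = 25$ ($M = \left(-25\right) \left(-1\right) = 25$)
$2 M 21 = 2 \cdot 25 \cdot 21 = 50 \cdot 21 = 1050$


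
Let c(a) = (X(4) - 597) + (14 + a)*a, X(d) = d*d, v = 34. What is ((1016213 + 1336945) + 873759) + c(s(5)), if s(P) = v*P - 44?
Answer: 3243976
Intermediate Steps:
X(d) = d**2
s(P) = -44 + 34*P (s(P) = 34*P - 44 = -44 + 34*P)
c(a) = -581 + a*(14 + a) (c(a) = (4**2 - 597) + (14 + a)*a = (16 - 597) + a*(14 + a) = -581 + a*(14 + a))
((1016213 + 1336945) + 873759) + c(s(5)) = ((1016213 + 1336945) + 873759) + (-581 + (-44 + 34*5)**2 + 14*(-44 + 34*5)) = (2353158 + 873759) + (-581 + (-44 + 170)**2 + 14*(-44 + 170)) = 3226917 + (-581 + 126**2 + 14*126) = 3226917 + (-581 + 15876 + 1764) = 3226917 + 17059 = 3243976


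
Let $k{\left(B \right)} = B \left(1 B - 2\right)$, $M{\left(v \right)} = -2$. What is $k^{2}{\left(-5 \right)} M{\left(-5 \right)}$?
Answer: $-2450$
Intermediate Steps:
$k{\left(B \right)} = B \left(-2 + B\right)$ ($k{\left(B \right)} = B \left(B - 2\right) = B \left(-2 + B\right)$)
$k^{2}{\left(-5 \right)} M{\left(-5 \right)} = \left(- 5 \left(-2 - 5\right)\right)^{2} \left(-2\right) = \left(\left(-5\right) \left(-7\right)\right)^{2} \left(-2\right) = 35^{2} \left(-2\right) = 1225 \left(-2\right) = -2450$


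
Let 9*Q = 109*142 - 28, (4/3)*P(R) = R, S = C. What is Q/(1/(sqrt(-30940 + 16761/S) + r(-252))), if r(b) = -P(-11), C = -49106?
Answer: 28325/2 + 2575*I*sqrt(74609515427506)/73659 ≈ 14163.0 + 3.0196e+5*I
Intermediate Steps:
S = -49106
P(R) = 3*R/4
r(b) = 33/4 (r(b) = -3*(-11)/4 = -1*(-33/4) = 33/4)
Q = 5150/3 (Q = (109*142 - 28)/9 = (15478 - 28)/9 = (1/9)*15450 = 5150/3 ≈ 1716.7)
Q/(1/(sqrt(-30940 + 16761/S) + r(-252))) = 5150/(3*(1/(sqrt(-30940 + 16761/(-49106)) + 33/4))) = 5150/(3*(1/(sqrt(-30940 + 16761*(-1/49106)) + 33/4))) = 5150/(3*(1/(sqrt(-30940 - 16761/49106) + 33/4))) = 5150/(3*(1/(sqrt(-1519356401/49106) + 33/4))) = 5150/(3*(1/(I*sqrt(74609515427506)/49106 + 33/4))) = 5150/(3*(1/(33/4 + I*sqrt(74609515427506)/49106))) = 5150*(33/4 + I*sqrt(74609515427506)/49106)/3 = 28325/2 + 2575*I*sqrt(74609515427506)/73659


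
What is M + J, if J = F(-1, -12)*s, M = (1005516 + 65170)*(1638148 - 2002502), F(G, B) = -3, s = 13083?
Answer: -390108766093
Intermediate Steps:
M = -390108726844 (M = 1070686*(-364354) = -390108726844)
J = -39249 (J = -3*13083 = -39249)
M + J = -390108726844 - 39249 = -390108766093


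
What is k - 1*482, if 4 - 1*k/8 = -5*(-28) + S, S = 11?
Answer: -1658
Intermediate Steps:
k = -1176 (k = 32 - 8*(-5*(-28) + 11) = 32 - 8*(140 + 11) = 32 - 8*151 = 32 - 1208 = -1176)
k - 1*482 = -1176 - 1*482 = -1176 - 482 = -1658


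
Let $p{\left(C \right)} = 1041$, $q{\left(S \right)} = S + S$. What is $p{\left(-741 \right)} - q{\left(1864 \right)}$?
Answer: $-2687$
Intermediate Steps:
$q{\left(S \right)} = 2 S$
$p{\left(-741 \right)} - q{\left(1864 \right)} = 1041 - 2 \cdot 1864 = 1041 - 3728 = -2687$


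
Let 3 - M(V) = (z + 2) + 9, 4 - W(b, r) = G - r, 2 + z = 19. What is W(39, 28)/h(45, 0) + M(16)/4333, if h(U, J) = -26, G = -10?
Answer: -91318/56329 ≈ -1.6212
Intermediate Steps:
z = 17 (z = -2 + 19 = 17)
W(b, r) = 14 + r (W(b, r) = 4 - (-10 - r) = 4 + (10 + r) = 14 + r)
M(V) = -25 (M(V) = 3 - ((17 + 2) + 9) = 3 - (19 + 9) = 3 - 1*28 = 3 - 28 = -25)
W(39, 28)/h(45, 0) + M(16)/4333 = (14 + 28)/(-26) - 25/4333 = 42*(-1/26) - 25*1/4333 = -21/13 - 25/4333 = -91318/56329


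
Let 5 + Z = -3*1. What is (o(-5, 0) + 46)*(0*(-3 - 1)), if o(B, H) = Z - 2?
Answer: 0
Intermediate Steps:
Z = -8 (Z = -5 - 3*1 = -5 - 3 = -8)
o(B, H) = -10 (o(B, H) = -8 - 2 = -10)
(o(-5, 0) + 46)*(0*(-3 - 1)) = (-10 + 46)*(0*(-3 - 1)) = 36*(0*(-4)) = 36*0 = 0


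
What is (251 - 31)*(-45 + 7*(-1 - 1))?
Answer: -12980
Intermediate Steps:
(251 - 31)*(-45 + 7*(-1 - 1)) = 220*(-45 + 7*(-2)) = 220*(-45 - 14) = 220*(-59) = -12980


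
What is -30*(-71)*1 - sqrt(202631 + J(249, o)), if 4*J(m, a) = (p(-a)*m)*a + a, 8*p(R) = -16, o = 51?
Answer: 2130 - sqrt(785177)/2 ≈ 1686.9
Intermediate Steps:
p(R) = -2 (p(R) = (1/8)*(-16) = -2)
J(m, a) = a/4 - a*m/2 (J(m, a) = ((-2*m)*a + a)/4 = (-2*a*m + a)/4 = (a - 2*a*m)/4 = a/4 - a*m/2)
-30*(-71)*1 - sqrt(202631 + J(249, o)) = -30*(-71)*1 - sqrt(202631 + (1/4)*51*(1 - 2*249)) = 2130*1 - sqrt(202631 + (1/4)*51*(1 - 498)) = 2130 - sqrt(202631 + (1/4)*51*(-497)) = 2130 - sqrt(202631 - 25347/4) = 2130 - sqrt(785177/4) = 2130 - sqrt(785177)/2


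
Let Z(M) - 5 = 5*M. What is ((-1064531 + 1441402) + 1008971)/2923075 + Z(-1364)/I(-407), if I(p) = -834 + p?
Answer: 21640586047/3627536075 ≈ 5.9656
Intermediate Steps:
Z(M) = 5 + 5*M
((-1064531 + 1441402) + 1008971)/2923075 + Z(-1364)/I(-407) = ((-1064531 + 1441402) + 1008971)/2923075 + (5 + 5*(-1364))/(-834 - 407) = (376871 + 1008971)*(1/2923075) + (5 - 6820)/(-1241) = 1385842*(1/2923075) - 6815*(-1/1241) = 1385842/2923075 + 6815/1241 = 21640586047/3627536075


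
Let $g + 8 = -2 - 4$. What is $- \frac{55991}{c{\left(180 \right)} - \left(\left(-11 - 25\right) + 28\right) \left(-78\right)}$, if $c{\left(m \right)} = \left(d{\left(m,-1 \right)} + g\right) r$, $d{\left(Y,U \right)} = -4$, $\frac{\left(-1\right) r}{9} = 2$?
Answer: $\frac{55991}{300} \approx 186.64$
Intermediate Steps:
$r = -18$ ($r = \left(-9\right) 2 = -18$)
$g = -14$ ($g = -8 - 6 = -14$)
$c{\left(m \right)} = 324$ ($c{\left(m \right)} = \left(-4 - 14\right) \left(-18\right) = \left(-18\right) \left(-18\right) = 324$)
$- \frac{55991}{c{\left(180 \right)} - \left(\left(-11 - 25\right) + 28\right) \left(-78\right)} = - \frac{55991}{324 - \left(\left(-11 - 25\right) + 28\right) \left(-78\right)} = - \frac{55991}{324 - \left(-36 + 28\right) \left(-78\right)} = - \frac{55991}{324 - \left(-8\right) \left(-78\right)} = - \frac{55991}{324 - 624} = - \frac{55991}{-300} = \left(-55991\right) \left(- \frac{1}{300}\right) = \frac{55991}{300}$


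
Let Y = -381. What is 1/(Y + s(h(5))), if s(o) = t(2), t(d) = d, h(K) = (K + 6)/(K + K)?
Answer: -1/379 ≈ -0.0026385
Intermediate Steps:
h(K) = (6 + K)/(2*K) (h(K) = (6 + K)/((2*K)) = (6 + K)*(1/(2*K)) = (6 + K)/(2*K))
s(o) = 2
1/(Y + s(h(5))) = 1/(-381 + 2) = 1/(-379) = -1/379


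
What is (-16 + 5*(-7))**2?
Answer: 2601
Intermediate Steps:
(-16 + 5*(-7))**2 = (-16 - 35)**2 = (-51)**2 = 2601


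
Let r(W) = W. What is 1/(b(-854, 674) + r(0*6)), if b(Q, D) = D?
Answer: 1/674 ≈ 0.0014837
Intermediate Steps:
1/(b(-854, 674) + r(0*6)) = 1/(674 + 0*6) = 1/(674 + 0) = 1/674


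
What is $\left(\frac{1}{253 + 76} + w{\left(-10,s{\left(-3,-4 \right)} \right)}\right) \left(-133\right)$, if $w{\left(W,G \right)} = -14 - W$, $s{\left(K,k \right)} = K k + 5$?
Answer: $\frac{24985}{47} \approx 531.6$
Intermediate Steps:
$s{\left(K,k \right)} = 5 + K k$
$\left(\frac{1}{253 + 76} + w{\left(-10,s{\left(-3,-4 \right)} \right)}\right) \left(-133\right) = \left(\frac{1}{253 + 76} - 4\right) \left(-133\right) = \left(\frac{1}{329} + \left(-14 + 10\right)\right) \left(-133\right) = \left(\frac{1}{329} - 4\right) \left(-133\right) = \left(- \frac{1315}{329}\right) \left(-133\right) = \frac{24985}{47}$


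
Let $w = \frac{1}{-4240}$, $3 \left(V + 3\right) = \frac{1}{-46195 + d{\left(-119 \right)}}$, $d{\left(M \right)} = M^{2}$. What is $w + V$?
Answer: $- \frac{611258891}{203736240} \approx -3.0002$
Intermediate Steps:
$V = - \frac{288307}{96102}$ ($V = -3 + \frac{1}{3 \left(-46195 + \left(-119\right)^{2}\right)} = -3 + \frac{1}{3 \left(-46195 + 14161\right)} = -3 + \frac{1}{3 \left(-32034\right)} = -3 + \frac{1}{3} \left(- \frac{1}{32034}\right) = -3 - \frac{1}{96102} = - \frac{288307}{96102} \approx -3.0$)
$w = - \frac{1}{4240} \approx -0.00023585$
$w + V = - \frac{1}{4240} - \frac{288307}{96102} = - \frac{611258891}{203736240}$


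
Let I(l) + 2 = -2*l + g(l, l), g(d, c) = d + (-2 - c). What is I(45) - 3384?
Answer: -3478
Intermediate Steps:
g(d, c) = -2 + d - c
I(l) = -4 - 2*l (I(l) = -2 + (-2*l + (-2 + l - l)) = -2 + (-2*l - 2) = -2 + (-2 - 2*l) = -4 - 2*l)
I(45) - 3384 = (-4 - 2*45) - 3384 = (-4 - 90) - 3384 = -94 - 3384 = -3478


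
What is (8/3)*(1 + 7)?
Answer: 64/3 ≈ 21.333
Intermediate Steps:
(8/3)*(1 + 7) = (8*(⅓))*8 = (8/3)*8 = 64/3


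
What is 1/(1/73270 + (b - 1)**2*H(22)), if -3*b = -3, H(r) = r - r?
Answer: 73270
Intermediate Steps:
H(r) = 0
b = 1 (b = -1/3*(-3) = 1)
1/(1/73270 + (b - 1)**2*H(22)) = 1/(1/73270 + (1 - 1)**2*0) = 1/(1/73270 + 0**2*0) = 1/(1/73270 + 0*0) = 1/(1/73270 + 0) = 1/(1/73270) = 73270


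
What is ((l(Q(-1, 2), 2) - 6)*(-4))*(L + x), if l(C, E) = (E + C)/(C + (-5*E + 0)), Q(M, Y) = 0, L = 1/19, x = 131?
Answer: 61752/19 ≈ 3250.1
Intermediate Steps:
L = 1/19 ≈ 0.052632
l(C, E) = (C + E)/(C - 5*E)
((l(Q(-1, 2), 2) - 6)*(-4))*(L + x) = (((0 + 2)/(0 - 5*2) - 6)*(-4))*(1/19 + 131) = ((2/(0 - 10) - 6)*(-4))*(2490/19) = ((2/(-10) - 6)*(-4))*(2490/19) = ((-⅒*2 - 6)*(-4))*(2490/19) = ((-⅕ - 6)*(-4))*(2490/19) = -31/5*(-4)*(2490/19) = (124/5)*(2490/19) = 61752/19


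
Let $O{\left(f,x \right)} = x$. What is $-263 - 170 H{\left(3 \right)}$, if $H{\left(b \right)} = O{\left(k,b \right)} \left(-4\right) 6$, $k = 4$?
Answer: $11977$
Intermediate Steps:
$H{\left(b \right)} = - 24 b$ ($H{\left(b \right)} = b \left(-4\right) 6 = - 4 b 6 = - 24 b$)
$-263 - 170 H{\left(3 \right)} = -263 - 170 \left(\left(-24\right) 3\right) = -263 - -12240 = -263 + 12240 = 11977$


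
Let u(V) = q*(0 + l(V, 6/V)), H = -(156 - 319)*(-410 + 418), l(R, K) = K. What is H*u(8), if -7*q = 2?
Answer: -1956/7 ≈ -279.43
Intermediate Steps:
q = -2/7 (q = -1/7*2 = -2/7 ≈ -0.28571)
H = 1304 (H = -(-163)*8 = -1*(-1304) = 1304)
u(V) = -12/(7*V) (u(V) = -2*(0 + 6/V)/7 = -12/(7*V))
H*u(8) = 1304*(-12/7/8) = 1304*(-12/7*1/8) = 1304*(-3/14) = -1956/7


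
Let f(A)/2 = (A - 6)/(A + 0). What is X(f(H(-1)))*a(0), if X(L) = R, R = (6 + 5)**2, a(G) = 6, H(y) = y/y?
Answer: 726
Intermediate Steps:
H(y) = 1
f(A) = 2*(-6 + A)/A (f(A) = 2*((A - 6)/(A + 0)) = 2*((-6 + A)/A) = 2*(-6 + A)/A)
R = 121 (R = 11**2 = 121)
X(L) = 121
X(f(H(-1)))*a(0) = 121*6 = 726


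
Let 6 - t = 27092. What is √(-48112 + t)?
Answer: I*√75198 ≈ 274.22*I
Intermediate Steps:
t = -27086 (t = 6 - 1*27092 = 6 - 27092 = -27086)
√(-48112 + t) = √(-48112 - 27086) = √(-75198) = I*√75198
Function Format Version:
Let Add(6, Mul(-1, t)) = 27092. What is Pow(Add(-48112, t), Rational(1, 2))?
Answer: Mul(I, Pow(75198, Rational(1, 2))) ≈ Mul(274.22, I)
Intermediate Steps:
t = -27086 (t = Add(6, Mul(-1, 27092)) = Add(6, -27092) = -27086)
Pow(Add(-48112, t), Rational(1, 2)) = Pow(Add(-48112, -27086), Rational(1, 2)) = Pow(-75198, Rational(1, 2)) = Mul(I, Pow(75198, Rational(1, 2)))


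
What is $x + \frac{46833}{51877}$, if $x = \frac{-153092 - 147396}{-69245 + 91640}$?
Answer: $- \frac{14539590941}{1161785415} \approx -12.515$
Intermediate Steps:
$x = - \frac{300488}{22395} \approx -13.418$
$x + \frac{46833}{51877} = - \frac{300488}{22395} + \frac{46833}{51877} = - \frac{14539590941}{1161785415}$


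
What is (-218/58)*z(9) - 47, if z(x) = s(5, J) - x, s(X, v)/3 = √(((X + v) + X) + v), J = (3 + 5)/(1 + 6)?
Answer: -382/29 - 327*√602/203 ≈ -52.695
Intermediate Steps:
J = 8/7 ≈ 1.1429
s(X, v) = 3*√(2*X + 2*v) (s(X, v) = 3*√(((X + v) + X) + v) = 3*√((v + 2*X) + v) = 3*√(2*X + 2*v))
z(x) = -x + 3*√602/7 (z(x) = 3*√(2*5 + 2*(8/7)) - x = 3*√(10 + 16/7) - x = 3*√(86/7) - x = 3*(√602/7) - x = 3*√602/7 - x = -x + 3*√602/7)
(-218/58)*z(9) - 47 = (-218/58)*(-1*9 + 3*√602/7) - 47 = (-218*1/58)*(-9 + 3*√602/7) - 47 = -109*(-9 + 3*√602/7)/29 - 47 = (981/29 - 327*√602/203) - 47 = -382/29 - 327*√602/203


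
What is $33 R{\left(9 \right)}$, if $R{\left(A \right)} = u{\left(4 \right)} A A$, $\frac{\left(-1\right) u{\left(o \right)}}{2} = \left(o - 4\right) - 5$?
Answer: $26730$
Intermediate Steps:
$u{\left(o \right)} = 18 - 2 o$ ($u{\left(o \right)} = - 2 \left(\left(o - 4\right) - 5\right) = - 2 \left(\left(-4 + o\right) - 5\right) = - 2 \left(-9 + o\right) = 18 - 2 o$)
$R{\left(A \right)} = 10 A^{2}$ ($R{\left(A \right)} = \left(18 - 8\right) A A = 10 A A = 10 A^{2}$)
$33 R{\left(9 \right)} = 33 \cdot 10 \cdot 9^{2} = 33 \cdot 10 \cdot 81 = 33 \cdot 810 = 26730$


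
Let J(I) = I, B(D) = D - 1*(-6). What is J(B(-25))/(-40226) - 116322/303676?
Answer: -584174866/1526958847 ≈ -0.38257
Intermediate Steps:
B(D) = 6 + D (B(D) = D + 6 = 6 + D)
J(B(-25))/(-40226) - 116322/303676 = (6 - 25)/(-40226) - 116322/303676 = -19*(-1/40226) - 116322*1/303676 = 19/40226 - 58161/151838 = -584174866/1526958847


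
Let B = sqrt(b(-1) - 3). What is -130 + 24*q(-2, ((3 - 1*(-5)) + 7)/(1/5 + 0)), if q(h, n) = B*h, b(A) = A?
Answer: -130 - 96*I ≈ -130.0 - 96.0*I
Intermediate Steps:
B = 2*I (B = sqrt(-1 - 3) = sqrt(-4) = 2*I ≈ 2.0*I)
q(h, n) = 2*I*h (q(h, n) = (2*I)*h = 2*I*h)
-130 + 24*q(-2, ((3 - 1*(-5)) + 7)/(1/5 + 0)) = -130 + 24*(2*I*(-2)) = -130 + 24*(-4*I) = -130 - 96*I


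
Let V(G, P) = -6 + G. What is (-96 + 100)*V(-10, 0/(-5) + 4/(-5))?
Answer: -64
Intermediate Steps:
(-96 + 100)*V(-10, 0/(-5) + 4/(-5)) = (-96 + 100)*(-6 - 10) = 4*(-16) = -64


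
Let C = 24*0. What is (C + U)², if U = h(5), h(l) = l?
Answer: 25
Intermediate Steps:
C = 0
U = 5
(C + U)² = (0 + 5)² = 5² = 25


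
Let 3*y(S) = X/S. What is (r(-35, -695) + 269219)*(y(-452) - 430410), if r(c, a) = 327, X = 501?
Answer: -26219478919451/226 ≈ -1.1602e+11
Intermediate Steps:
y(S) = 167/S (y(S) = (501/S)/3 = 167/S)
(r(-35, -695) + 269219)*(y(-452) - 430410) = (327 + 269219)*(167/(-452) - 430410) = 269546*(167*(-1/452) - 430410) = 269546*(-167/452 - 430410) = 269546*(-194545487/452) = -26219478919451/226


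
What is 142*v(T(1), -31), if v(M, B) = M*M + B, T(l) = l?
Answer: -4260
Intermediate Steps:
v(M, B) = B + M**2 (v(M, B) = M**2 + B = B + M**2)
142*v(T(1), -31) = 142*(-31 + 1**2) = 142*(-31 + 1) = 142*(-30) = -4260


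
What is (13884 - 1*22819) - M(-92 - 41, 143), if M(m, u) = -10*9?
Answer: -8845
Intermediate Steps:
M(m, u) = -90
(13884 - 1*22819) - M(-92 - 41, 143) = (13884 - 1*22819) - 1*(-90) = (13884 - 22819) + 90 = -8935 + 90 = -8845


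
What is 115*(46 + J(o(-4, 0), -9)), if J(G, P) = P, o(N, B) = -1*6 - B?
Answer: 4255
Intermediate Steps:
o(N, B) = -6 - B
115*(46 + J(o(-4, 0), -9)) = 115*(46 - 9) = 115*37 = 4255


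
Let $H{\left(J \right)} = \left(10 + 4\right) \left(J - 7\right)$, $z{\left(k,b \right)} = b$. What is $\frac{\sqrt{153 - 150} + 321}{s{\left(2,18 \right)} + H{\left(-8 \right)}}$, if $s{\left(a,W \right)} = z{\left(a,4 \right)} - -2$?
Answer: $- \frac{107}{68} - \frac{\sqrt{3}}{204} \approx -1.582$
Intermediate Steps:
$s{\left(a,W \right)} = 6$ ($s{\left(a,W \right)} = 4 - -2 = 4 + 2 = 6$)
$H{\left(J \right)} = -98 + 14 J$ ($H{\left(J \right)} = 14 \left(-7 + J\right) = -98 + 14 J$)
$\frac{\sqrt{153 - 150} + 321}{s{\left(2,18 \right)} + H{\left(-8 \right)}} = \frac{\sqrt{153 - 150} + 321}{6 + \left(-98 + 14 \left(-8\right)\right)} = \frac{\sqrt{3} + 321}{6 - 210} = \frac{321 + \sqrt{3}}{6 - 210} = \frac{321 + \sqrt{3}}{-204} = \left(321 + \sqrt{3}\right) \left(- \frac{1}{204}\right) = - \frac{107}{68} - \frac{\sqrt{3}}{204}$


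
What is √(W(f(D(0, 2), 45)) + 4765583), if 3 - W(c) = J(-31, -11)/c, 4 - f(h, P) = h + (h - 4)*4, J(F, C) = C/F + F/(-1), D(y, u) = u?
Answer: 8*√1788955130/155 ≈ 2183.0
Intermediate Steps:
J(F, C) = -F + C/F (J(F, C) = C/F + F*(-1) = C/F - F = -F + C/F)
f(h, P) = 20 - 5*h (f(h, P) = 4 - (h + (h - 4)*4) = 4 - (h + (-4 + h)*4) = 4 - (h + (-16 + 4*h)) = 4 - (-16 + 5*h) = 4 + (16 - 5*h) = 20 - 5*h)
W(c) = 3 - 972/(31*c) (W(c) = 3 - (-1*(-31) - 11/(-31))/c = 3 - (31 - 11*(-1/31))/c = 3 - (31 + 11/31)/c = 3 - 972/(31*c))
√(W(f(D(0, 2), 45)) + 4765583) = √((3 - 972/(31*(20 - 5*2))) + 4765583) = √((3 - 972/(31*(20 - 10))) + 4765583) = √((3 - 972/31/10) + 4765583) = √((3 - 972/31*⅒) + 4765583) = √((3 - 486/155) + 4765583) = √(-21/155 + 4765583) = √(738665344/155) = 8*√1788955130/155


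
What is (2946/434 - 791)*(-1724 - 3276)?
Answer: 850870000/217 ≈ 3.9211e+6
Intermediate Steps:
(2946/434 - 791)*(-1724 - 3276) = (2946*(1/434) - 791)*(-5000) = (1473/217 - 791)*(-5000) = -170174/217*(-5000) = 850870000/217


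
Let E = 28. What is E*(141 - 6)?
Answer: 3780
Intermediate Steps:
E*(141 - 6) = 28*(141 - 6) = 28*135 = 3780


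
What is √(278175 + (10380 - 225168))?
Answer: 3*√7043 ≈ 251.77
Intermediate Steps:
√(278175 + (10380 - 225168)) = √(278175 - 214788) = √63387 = 3*√7043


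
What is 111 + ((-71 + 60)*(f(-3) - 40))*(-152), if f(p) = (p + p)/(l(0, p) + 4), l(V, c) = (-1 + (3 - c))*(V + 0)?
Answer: -69277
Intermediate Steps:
l(V, c) = V*(2 - c) (l(V, c) = (2 - c)*V = V*(2 - c))
f(p) = p/2 (f(p) = (p + p)/(0*(2 - p) + 4) = (2*p)/(0 + 4) = (2*p)/4 = (2*p)*(1/4) = p/2)
111 + ((-71 + 60)*(f(-3) - 40))*(-152) = 111 + ((-71 + 60)*((1/2)*(-3) - 40))*(-152) = 111 - 11*(-3/2 - 40)*(-152) = 111 - 11*(-83/2)*(-152) = 111 + (913/2)*(-152) = 111 - 69388 = -69277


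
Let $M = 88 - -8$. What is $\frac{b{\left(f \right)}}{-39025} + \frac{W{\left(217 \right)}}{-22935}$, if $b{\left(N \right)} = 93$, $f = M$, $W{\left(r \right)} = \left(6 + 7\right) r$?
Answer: $- \frac{22444496}{179007675} \approx -0.12538$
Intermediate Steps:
$M = 96$ ($M = 88 + 8 = 96$)
$W{\left(r \right)} = 13 r$
$f = 96$
$\frac{b{\left(f \right)}}{-39025} + \frac{W{\left(217 \right)}}{-22935} = \frac{93}{-39025} + \frac{13 \cdot 217}{-22935} = 93 \left(- \frac{1}{39025}\right) + 2821 \left(- \frac{1}{22935}\right) = - \frac{93}{39025} - \frac{2821}{22935} = - \frac{22444496}{179007675}$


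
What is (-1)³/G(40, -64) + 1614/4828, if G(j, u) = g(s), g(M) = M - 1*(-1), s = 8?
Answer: 4849/21726 ≈ 0.22319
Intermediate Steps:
g(M) = 1 + M (g(M) = M + 1 = 1 + M)
G(j, u) = 9 (G(j, u) = 1 + 8 = 9)
(-1)³/G(40, -64) + 1614/4828 = (-1)³/9 + 1614/4828 = -1*⅑ + 1614*(1/4828) = -⅑ + 807/2414 = 4849/21726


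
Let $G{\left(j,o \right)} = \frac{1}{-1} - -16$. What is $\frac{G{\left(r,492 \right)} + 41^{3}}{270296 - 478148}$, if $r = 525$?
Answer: $- \frac{17234}{51963} \approx -0.33166$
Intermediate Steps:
$G{\left(j,o \right)} = 15$ ($G{\left(j,o \right)} = -1 + 16 = 15$)
$\frac{G{\left(r,492 \right)} + 41^{3}}{270296 - 478148} = \frac{15 + 41^{3}}{270296 - 478148} = \frac{15 + 68921}{-207852} = 68936 \left(- \frac{1}{207852}\right) = - \frac{17234}{51963}$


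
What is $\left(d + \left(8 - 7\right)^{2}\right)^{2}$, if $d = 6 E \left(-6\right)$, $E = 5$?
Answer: $32041$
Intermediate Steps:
$d = -180$ ($d = 6 \cdot 5 \left(-6\right) = 30 \left(-6\right) = -180$)
$\left(d + \left(8 - 7\right)^{2}\right)^{2} = \left(-180 + \left(8 - 7\right)^{2}\right)^{2} = \left(-180 + 1^{2}\right)^{2} = \left(-180 + 1\right)^{2} = \left(-179\right)^{2} = 32041$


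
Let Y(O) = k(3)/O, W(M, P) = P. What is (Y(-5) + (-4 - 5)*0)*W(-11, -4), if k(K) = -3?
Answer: -12/5 ≈ -2.4000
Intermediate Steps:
Y(O) = -3/O
(Y(-5) + (-4 - 5)*0)*W(-11, -4) = (-3/(-5) + (-4 - 5)*0)*(-4) = (-3*(-1/5) - 9*0)*(-4) = (3/5 + 0)*(-4) = (3/5)*(-4) = -12/5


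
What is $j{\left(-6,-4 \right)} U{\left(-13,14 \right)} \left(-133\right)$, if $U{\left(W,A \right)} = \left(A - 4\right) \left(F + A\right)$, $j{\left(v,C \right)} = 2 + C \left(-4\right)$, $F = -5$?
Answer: $-215460$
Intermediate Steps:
$j{\left(v,C \right)} = 2 - 4 C$
$U{\left(W,A \right)} = \left(-5 + A\right) \left(-4 + A\right)$ ($U{\left(W,A \right)} = \left(A - 4\right) \left(-5 + A\right) = \left(-4 + A\right) \left(-5 + A\right) = \left(-5 + A\right) \left(-4 + A\right)$)
$j{\left(-6,-4 \right)} U{\left(-13,14 \right)} \left(-133\right) = \left(2 - -16\right) \left(20 + 14^{2} - 126\right) \left(-133\right) = \left(2 + 16\right) \left(20 + 196 - 126\right) \left(-133\right) = 18 \cdot 90 \left(-133\right) = 1620 \left(-133\right) = -215460$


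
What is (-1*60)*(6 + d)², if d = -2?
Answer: -960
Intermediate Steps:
(-1*60)*(6 + d)² = (-1*60)*(6 - 2)² = -60*4² = -60*16 = -960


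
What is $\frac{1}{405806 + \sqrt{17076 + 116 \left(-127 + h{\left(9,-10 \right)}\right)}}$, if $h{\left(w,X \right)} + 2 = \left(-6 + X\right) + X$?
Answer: $\frac{202903}{82339255270} - \frac{i \sqrt{226}}{82339255270} \approx 2.4642 \cdot 10^{-6} - 1.8258 \cdot 10^{-10} i$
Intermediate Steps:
$h{\left(w,X \right)} = -8 + 2 X$ ($h{\left(w,X \right)} = -2 + \left(\left(-6 + X\right) + X\right) = -2 + \left(-6 + 2 X\right) = -8 + 2 X$)
$\frac{1}{405806 + \sqrt{17076 + 116 \left(-127 + h{\left(9,-10 \right)}\right)}} = \frac{1}{405806 + \sqrt{17076 + 116 \left(-127 + \left(-8 + 2 \left(-10\right)\right)\right)}} = \frac{1}{405806 + \sqrt{17076 + 116 \left(-127 - 28\right)}} = \frac{1}{405806 + \sqrt{17076 + 116 \left(-155\right)}} = \frac{1}{405806 + \sqrt{17076 - 17980}} = \frac{1}{405806 + \sqrt{-904}} = \frac{1}{405806 + 2 i \sqrt{226}}$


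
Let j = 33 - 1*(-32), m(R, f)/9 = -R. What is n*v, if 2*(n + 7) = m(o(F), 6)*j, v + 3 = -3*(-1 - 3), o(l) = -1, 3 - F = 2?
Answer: 5139/2 ≈ 2569.5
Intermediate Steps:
F = 1 (F = 3 - 1*2 = 3 - 2 = 1)
m(R, f) = -9*R (m(R, f) = 9*(-R) = -9*R)
v = 9 (v = -3 - 3*(-1 - 3) = -3 - 3*(-4) = -3 + 12 = 9)
j = 65 (j = 33 + 32 = 65)
n = 571/2 (n = -7 + (-9*(-1)*65)/2 = -7 + (9*65)/2 = -7 + (½)*585 = -7 + 585/2 = 571/2 ≈ 285.50)
n*v = (571/2)*9 = 5139/2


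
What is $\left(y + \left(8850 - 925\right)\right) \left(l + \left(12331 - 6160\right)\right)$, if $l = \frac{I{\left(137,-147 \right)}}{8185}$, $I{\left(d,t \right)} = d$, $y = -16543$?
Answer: $- \frac{435293215096}{8185} \approx -5.3182 \cdot 10^{7}$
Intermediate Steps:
$l = \frac{137}{8185} \approx 0.016738$
$\left(y + \left(8850 - 925\right)\right) \left(l + \left(12331 - 6160\right)\right) = \left(-16543 + \left(8850 - 925\right)\right) \left(\frac{137}{8185} + \left(12331 - 6160\right)\right) = \left(-16543 + 7925\right) \left(\frac{137}{8185} + 6171\right) = \left(-8618\right) \frac{50509772}{8185} = - \frac{435293215096}{8185}$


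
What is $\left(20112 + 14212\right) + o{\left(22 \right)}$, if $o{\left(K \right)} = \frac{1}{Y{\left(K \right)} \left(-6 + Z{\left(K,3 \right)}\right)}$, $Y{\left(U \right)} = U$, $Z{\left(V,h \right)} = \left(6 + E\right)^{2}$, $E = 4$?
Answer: $\frac{70982033}{2068} \approx 34324.0$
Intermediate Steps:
$Z{\left(V,h \right)} = 100$ ($Z{\left(V,h \right)} = \left(6 + 4\right)^{2} = 10^{2} = 100$)
$o{\left(K \right)} = \frac{1}{94 K}$ ($o{\left(K \right)} = \frac{1}{K \left(-6 + 100\right)} = \frac{1}{K 94} = \frac{1}{94 K}$)
$\left(20112 + 14212\right) + o{\left(22 \right)} = \left(20112 + 14212\right) + \frac{1}{94 \cdot 22} = 34324 + \frac{1}{94} \cdot \frac{1}{22} = 34324 + \frac{1}{2068} = \frac{70982033}{2068}$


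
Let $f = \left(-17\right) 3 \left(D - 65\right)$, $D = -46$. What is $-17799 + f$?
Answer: $-12138$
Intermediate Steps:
$f = 5661$ ($f = \left(-17\right) 3 \left(-46 - 65\right) = - 51 \left(-46 - 65\right) = \left(-51\right) \left(-111\right) = 5661$)
$-17799 + f = -17799 + 5661 = -12138$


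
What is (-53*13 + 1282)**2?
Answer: 351649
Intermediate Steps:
(-53*13 + 1282)**2 = (-689 + 1282)**2 = 593**2 = 351649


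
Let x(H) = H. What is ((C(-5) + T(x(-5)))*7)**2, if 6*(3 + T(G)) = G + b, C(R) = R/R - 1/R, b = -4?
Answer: 53361/100 ≈ 533.61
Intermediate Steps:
C(R) = 1 - 1/R
T(G) = -11/3 + G/6 (T(G) = -3 + (G - 4)/6 = -3 + (-4 + G)/6 = -3 + (-2/3 + G/6) = -11/3 + G/6)
((C(-5) + T(x(-5)))*7)**2 = (((-1 - 5)/(-5) + (-11/3 + (1/6)*(-5)))*7)**2 = ((-1/5*(-6) + (-11/3 - 5/6))*7)**2 = ((6/5 - 9/2)*7)**2 = (-33/10*7)**2 = (-231/10)**2 = 53361/100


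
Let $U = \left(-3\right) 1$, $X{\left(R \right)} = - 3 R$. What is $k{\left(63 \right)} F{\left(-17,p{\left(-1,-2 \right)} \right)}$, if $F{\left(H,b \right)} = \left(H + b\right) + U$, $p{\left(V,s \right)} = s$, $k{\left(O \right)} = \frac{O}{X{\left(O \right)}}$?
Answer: $\frac{22}{3} \approx 7.3333$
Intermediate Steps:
$U = -3$
$k{\left(O \right)} = - \frac{1}{3}$ ($k{\left(O \right)} = \frac{O}{\left(-3\right) O} = O \left(- \frac{1}{3 O}\right) = - \frac{1}{3}$)
$F{\left(H,b \right)} = -3 + H + b$ ($F{\left(H,b \right)} = \left(H + b\right) - 3 = -3 + H + b$)
$k{\left(63 \right)} F{\left(-17,p{\left(-1,-2 \right)} \right)} = - \frac{-3 - 17 - 2}{3} = \left(- \frac{1}{3}\right) \left(-22\right) = \frac{22}{3}$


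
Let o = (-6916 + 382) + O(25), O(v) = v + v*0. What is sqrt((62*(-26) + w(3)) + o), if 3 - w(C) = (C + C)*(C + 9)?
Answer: 3*I*sqrt(910) ≈ 90.499*I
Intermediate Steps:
w(C) = 3 - 2*C*(9 + C) (w(C) = 3 - (C + C)*(C + 9) = 3 - 2*C*(9 + C))
O(v) = v (O(v) = v + 0 = v)
o = -6509 (o = (-6916 + 382) + 25 = -6534 + 25 = -6509)
sqrt((62*(-26) + w(3)) + o) = sqrt((62*(-26) + (3 - 18*3 - 2*3**2)) - 6509) = sqrt((-1612 + (3 - 54 - 2*9)) - 6509) = sqrt((-1612 + (3 - 54 - 18)) - 6509) = sqrt((-1612 - 69) - 6509) = sqrt(-1681 - 6509) = sqrt(-8190) = 3*I*sqrt(910)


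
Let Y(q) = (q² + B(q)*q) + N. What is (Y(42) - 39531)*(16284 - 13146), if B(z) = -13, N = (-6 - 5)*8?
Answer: -120502338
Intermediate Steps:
N = -88 (N = -11*8 = -88)
Y(q) = -88 + q² - 13*q (Y(q) = (q² - 13*q) - 88 = -88 + q² - 13*q)
(Y(42) - 39531)*(16284 - 13146) = ((-88 + 42² - 13*42) - 39531)*(16284 - 13146) = ((-88 + 1764 - 546) - 39531)*3138 = (1130 - 39531)*3138 = -38401*3138 = -120502338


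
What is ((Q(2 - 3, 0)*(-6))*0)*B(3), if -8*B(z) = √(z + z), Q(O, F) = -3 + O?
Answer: 0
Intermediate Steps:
B(z) = -√2*√z/8 (B(z) = -√(z + z)/8 = -√2*√z/8)
((Q(2 - 3, 0)*(-6))*0)*B(3) = (((-3 + (2 - 3))*(-6))*0)*(-√2*√3/8) = (((-3 - 1)*(-6))*0)*(-√6/8) = (-4*(-6)*0)*(-√6/8) = (24*0)*(-√6/8) = 0*(-√6/8) = 0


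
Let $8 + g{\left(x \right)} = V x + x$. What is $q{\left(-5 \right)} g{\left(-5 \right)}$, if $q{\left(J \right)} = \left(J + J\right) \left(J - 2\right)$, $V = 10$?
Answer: $-4410$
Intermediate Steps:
$q{\left(J \right)} = 2 J \left(-2 + J\right)$
$g{\left(x \right)} = -8 + 11 x$ ($g{\left(x \right)} = -8 + \left(10 x + x\right) = -8 + 11 x$)
$q{\left(-5 \right)} g{\left(-5 \right)} = 2 \left(-5\right) \left(-2 - 5\right) \left(-8 + 11 \left(-5\right)\right) = 2 \left(-5\right) \left(-7\right) \left(-8 - 55\right) = 70 \left(-63\right) = -4410$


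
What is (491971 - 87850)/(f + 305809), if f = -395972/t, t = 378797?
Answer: 51026607479/38613045267 ≈ 1.3215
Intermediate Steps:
f = -395972/378797 ≈ -1.0453
(491971 - 87850)/(f + 305809) = (491971 - 87850)/(-395972/378797 + 305809) = 404121/(115839135801/378797) = 404121*(378797/115839135801) = 51026607479/38613045267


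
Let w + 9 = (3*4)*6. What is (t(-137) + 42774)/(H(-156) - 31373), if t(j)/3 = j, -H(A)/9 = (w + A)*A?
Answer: -42363/161945 ≈ -0.26159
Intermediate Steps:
w = 63 (w = -9 + (3*4)*6 = -9 + 12*6 = -9 + 72 = 63)
H(A) = -9*A*(63 + A) (H(A) = -9*(63 + A)*A = -9*A*(63 + A))
t(j) = 3*j
(t(-137) + 42774)/(H(-156) - 31373) = (3*(-137) + 42774)/(-9*(-156)*(63 - 156) - 31373) = (-411 + 42774)/(-9*(-156)*(-93) - 31373) = 42363/(-130572 - 31373) = 42363/(-161945) = 42363*(-1/161945) = -42363/161945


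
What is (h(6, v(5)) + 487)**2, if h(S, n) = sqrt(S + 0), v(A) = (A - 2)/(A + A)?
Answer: (487 + sqrt(6))**2 ≈ 2.3956e+5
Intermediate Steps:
v(A) = (-2 + A)/(2*A) (v(A) = (-2 + A)/((2*A)) = (-2 + A)*(1/(2*A)) = (-2 + A)/(2*A))
h(S, n) = sqrt(S)
(h(6, v(5)) + 487)**2 = (sqrt(6) + 487)**2 = (487 + sqrt(6))**2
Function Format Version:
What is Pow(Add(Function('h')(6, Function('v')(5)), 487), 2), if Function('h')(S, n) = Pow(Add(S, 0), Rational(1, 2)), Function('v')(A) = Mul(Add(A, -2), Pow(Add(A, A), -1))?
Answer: Pow(Add(487, Pow(6, Rational(1, 2))), 2) ≈ 2.3956e+5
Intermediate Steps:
Function('v')(A) = Mul(Rational(1, 2), Pow(A, -1), Add(-2, A)) (Function('v')(A) = Mul(Add(-2, A), Pow(Mul(2, A), -1)) = Mul(Add(-2, A), Mul(Rational(1, 2), Pow(A, -1))) = Mul(Rational(1, 2), Pow(A, -1), Add(-2, A)))
Function('h')(S, n) = Pow(S, Rational(1, 2))
Pow(Add(Function('h')(6, Function('v')(5)), 487), 2) = Pow(Add(Pow(6, Rational(1, 2)), 487), 2) = Pow(Add(487, Pow(6, Rational(1, 2))), 2)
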